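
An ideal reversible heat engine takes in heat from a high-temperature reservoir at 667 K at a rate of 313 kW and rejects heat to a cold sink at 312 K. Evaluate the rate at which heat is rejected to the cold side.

Q̇_C ≈ 146.4 kW

For a reversible engine, η = 1 − T_C/T_H = 1 − 312.00/667.00 = 0.5322.
For a reversible cycle Q_C/Q_H = T_C/T_H, so Q_C = 313 × 312.00/667.00 = 146.4 kW.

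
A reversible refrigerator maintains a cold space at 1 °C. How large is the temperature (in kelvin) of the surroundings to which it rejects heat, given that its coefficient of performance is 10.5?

T_C = 1 °C → 1 + 273.15 = 274.15 K.
COP_R = T_C/(T_H − T_C) ⇒ T_H = T_C·(1 + 1/COP_R) = 274.15 × (1 + 1/10.5) = 300.3 K.

T_H ≈ 300.3 K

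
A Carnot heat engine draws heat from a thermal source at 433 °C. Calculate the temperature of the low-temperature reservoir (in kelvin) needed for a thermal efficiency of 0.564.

T_H = 433 °C → 433 + 273.15 = 706.15 K.
From η = 1 − T_C/T_H, T_C = T_H·(1 − η) = 706.15 × (1 − 0.564) = 308 K.

T_C ≈ 308 K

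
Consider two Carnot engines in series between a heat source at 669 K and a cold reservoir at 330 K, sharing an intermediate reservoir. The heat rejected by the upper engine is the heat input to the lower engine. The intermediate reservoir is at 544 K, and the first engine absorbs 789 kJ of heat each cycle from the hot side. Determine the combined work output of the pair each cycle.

W_total ≈ 400 kJ

Two reversible stages in series are equivalent to a single Carnot engine between T_H and T_C, so η_total = 1 − T_C/T_H = 1 − 330.00/669.00 = 0.5067.
W_total = η_total · Q_H = 0.5067 × 789 = 400 kJ.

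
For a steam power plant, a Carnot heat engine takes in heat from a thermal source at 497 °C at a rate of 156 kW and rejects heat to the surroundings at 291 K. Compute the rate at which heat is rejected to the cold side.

T_H = 497 °C → 497 + 273.15 = 770.15 K.
For a reversible engine, η = 1 − T_C/T_H = 1 − 291.00/770.15 = 0.6222.
For a reversible cycle Q_C/Q_H = T_C/T_H, so Q_C = 156 × 291.00/770.15 = 58.94 kW.

Q̇_C ≈ 58.94 kW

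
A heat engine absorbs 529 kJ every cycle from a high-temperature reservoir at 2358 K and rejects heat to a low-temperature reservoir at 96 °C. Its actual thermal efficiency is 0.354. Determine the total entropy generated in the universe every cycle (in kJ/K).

ΔS_univ ≈ 0.7014 kJ/K

T_C = 96 °C → 96 + 273.15 = 369.15 K.
W = η·Q_H = 0.354 × 529 = 187.3 kJ, so Q_C = Q_H − W = 341.7 kJ.
The hot reservoir loses entropy Q_H/T_H = 529/2358.00 = 0.2243 kJ/K; the cold reservoir gains Q_C/T_C = 341.7/369.15 = 0.9257 kJ/K.
ΔS_univ = −Q_H/T_H + Q_C/T_C = 0.7014 kJ/K (> 0, since η = 0.354 < η_Carnot = 0.843).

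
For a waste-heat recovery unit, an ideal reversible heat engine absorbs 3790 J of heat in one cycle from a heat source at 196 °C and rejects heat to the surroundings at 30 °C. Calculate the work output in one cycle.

T_H = 196 °C → 196 + 273.15 = 469.15 K.
T_C = 30 °C → 30 + 273.15 = 303.15 K.
Carnot efficiency: η = 1 − T_C/T_H = 1 − 303.15/469.15 = 0.3538.
W = η·Q_H = 0.3538 × 3790 = 1341 J.

W ≈ 1341 J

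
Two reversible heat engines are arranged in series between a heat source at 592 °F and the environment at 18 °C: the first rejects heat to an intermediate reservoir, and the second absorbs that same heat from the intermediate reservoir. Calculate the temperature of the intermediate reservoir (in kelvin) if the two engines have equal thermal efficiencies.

T_H = 592 °F → (592 − 32) × 5/9 = 311.11 °C = 584.26 K.
T_C = 18 °C → 18 + 273.15 = 291.15 K.
Equal efficiencies require 1 − T_m/T_H = 1 − T_C/T_m, i.e. T_m/T_H = T_C/T_m, so T_m = √(T_H·T_C) = √(584.26 × 291.15) = 412.4 K.

T_m ≈ 412.4 K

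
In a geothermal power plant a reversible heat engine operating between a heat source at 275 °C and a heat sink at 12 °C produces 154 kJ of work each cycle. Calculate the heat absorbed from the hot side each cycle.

T_H = 275 °C → 275 + 273.15 = 548.15 K.
T_C = 12 °C → 12 + 273.15 = 285.15 K.
Since the cycle is reversible, η = 1 − T_C/T_H = 1 − 285.15/548.15 = 0.4798.
Q_H = W/η = 154/0.4798 = 321 kJ.

Q_H ≈ 321 kJ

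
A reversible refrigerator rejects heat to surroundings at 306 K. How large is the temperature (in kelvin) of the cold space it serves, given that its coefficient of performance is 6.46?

COP_R = T_C/(T_H − T_C) ⇒ T_C = T_H·COP_R/(1 + COP_R) = 306.00 × 6.46/(1 + 6.46) = 265 K.

T_C ≈ 265 K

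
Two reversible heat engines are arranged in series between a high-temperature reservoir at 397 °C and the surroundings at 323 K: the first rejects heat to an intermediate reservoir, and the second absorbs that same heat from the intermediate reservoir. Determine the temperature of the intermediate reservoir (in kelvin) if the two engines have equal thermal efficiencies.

T_H = 397 °C → 397 + 273.15 = 670.15 K.
Equal efficiencies require 1 − T_m/T_H = 1 − T_C/T_m, i.e. T_m/T_H = T_C/T_m, so T_m = √(T_H·T_C) = √(670.15 × 323.00) = 465 K.

T_m ≈ 465 K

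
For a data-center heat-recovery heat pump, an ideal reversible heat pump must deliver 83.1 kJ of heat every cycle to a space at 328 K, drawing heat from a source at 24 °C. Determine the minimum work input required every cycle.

W_in ≈ 7.816 kJ

T_C = 24 °C → 24 + 273.15 = 297.15 K.
The Carnot heat-pump COP is COP_HP = T_H/(T_H − T_C) = 328.00/30.85 = 10.6321.
W = Q_H/COP_HP = 83.1/10.6321 = 7.816 kJ.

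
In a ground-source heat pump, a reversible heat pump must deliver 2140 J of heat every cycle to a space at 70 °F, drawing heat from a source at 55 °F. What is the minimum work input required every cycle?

T_H = 70 °F → (70 − 32) × 5/9 = 21.11 °C = 294.26 K.
T_C = 55 °F → (55 − 32) × 5/9 = 12.78 °C = 285.93 K.
COP_HP = T_H/(T_H − T_C) = 294.26/8.33 = 35.3113.
W = Q_H/COP_HP = 2140/35.3113 = 60.6 J.

W_in ≈ 60.6 J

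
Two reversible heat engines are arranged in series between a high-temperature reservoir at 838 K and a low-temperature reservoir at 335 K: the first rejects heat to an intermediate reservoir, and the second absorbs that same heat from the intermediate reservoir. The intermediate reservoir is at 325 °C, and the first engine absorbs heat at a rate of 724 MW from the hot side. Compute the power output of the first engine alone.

Ẇ₁ ≈ 207 MW

T_m = 325 °C → 325 + 273.15 = 598.15 K.
First-stage efficiency η₁ = 1 − T_m/T_H = 1 − 598.15/838.00 = 0.2862.
W₁ = η₁·Q_H = 0.2862 × 724 = 207 MW.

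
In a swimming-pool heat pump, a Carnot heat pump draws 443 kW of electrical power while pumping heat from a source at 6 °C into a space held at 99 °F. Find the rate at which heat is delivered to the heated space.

Q̇_H ≈ 4404 kW

T_H = 99 °F → (99 − 32) × 5/9 = 37.22 °C = 310.37 K.
T_C = 6 °C → 6 + 273.15 = 279.15 K.
COP_HP = T_H/(T_H − T_C) = 310.37/31.22 = 9.9407.
Q_H = COP_HP · W = 9.9407 × 443 = 4404 kW.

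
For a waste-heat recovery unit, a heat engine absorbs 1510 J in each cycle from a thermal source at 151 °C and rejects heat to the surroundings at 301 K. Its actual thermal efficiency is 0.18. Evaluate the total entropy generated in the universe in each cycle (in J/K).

ΔS_univ ≈ 0.554 J/K

T_H = 151 °C → 151 + 273.15 = 424.15 K.
W = η·Q_H = 0.18 × 1510 = 271.8 J, so Q_C = Q_H − W = 1238 J.
Entropy balance on the reservoirs: −Q_H/T_H = -3.560 J/K, +Q_C/T_C = 4.114 J/K.
ΔS_univ = −Q_H/T_H + Q_C/T_C = 0.554 J/K (> 0, since η = 0.18 < η_Carnot = 0.290).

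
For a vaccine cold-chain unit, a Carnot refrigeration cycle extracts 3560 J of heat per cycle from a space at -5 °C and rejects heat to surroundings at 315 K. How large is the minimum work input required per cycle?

W_in ≈ 622.0 J

T_C = -5 °C → -5 + 273.15 = 268.15 K.
Carnot COP: COP_R = T_C/(T_H − T_C) = 268.15/46.85 = 5.7236.
W = Q_C/COP_R = 3560/5.7236 = 622.0 J.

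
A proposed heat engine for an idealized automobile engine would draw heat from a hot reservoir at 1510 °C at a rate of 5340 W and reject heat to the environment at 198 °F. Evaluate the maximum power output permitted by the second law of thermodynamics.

Ẇ_max ≈ 4250 W

T_H = 1510 °C → 1510 + 273.15 = 1783.15 K.
T_C = 198 °F → (198 − 32) × 5/9 = 92.22 °C = 365.37 K.
By the Carnot theorem, η_max = 1 − T_C/T_H = 1 − 365.37/1783.15 = 0.7951.
W_max = η_max · Q_H = 0.7951 × 5340 = 4250 W.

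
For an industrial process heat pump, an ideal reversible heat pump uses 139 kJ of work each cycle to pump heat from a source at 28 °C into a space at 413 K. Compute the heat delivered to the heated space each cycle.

Q_H ≈ 513 kJ

T_C = 28 °C → 28 + 273.15 = 301.15 K.
COP_HP = T_H/(T_H − T_C) = 413.00/111.85 = 3.6924.
Q_H = COP_HP · W = 3.6924 × 139 = 513 kJ.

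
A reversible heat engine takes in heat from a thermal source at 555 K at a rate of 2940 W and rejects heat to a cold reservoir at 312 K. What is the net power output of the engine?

Ẇ ≈ 1287 W

For a reversible engine, η = 1 − T_C/T_H = 1 − 312.00/555.00 = 0.4378.
W = η·Q_H = 0.4378 × 2940 = 1287 W.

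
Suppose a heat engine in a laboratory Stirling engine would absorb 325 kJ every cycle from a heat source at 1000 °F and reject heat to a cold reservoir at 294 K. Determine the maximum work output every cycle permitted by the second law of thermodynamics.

W_max ≈ 207.2 kJ

T_H = 1000 °F → (1000 − 32) × 5/9 = 537.78 °C = 810.93 K.
The second-law ceiling is the Carnot efficiency, η_max = 1 − T_C/T_H = 1 − 294.00/810.93 = 0.6375.
W_max = η_max · Q_H = 0.6375 × 325 = 207.2 kJ.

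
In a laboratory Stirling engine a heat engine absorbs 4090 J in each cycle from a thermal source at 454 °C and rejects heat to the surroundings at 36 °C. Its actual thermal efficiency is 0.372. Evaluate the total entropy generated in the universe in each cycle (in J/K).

ΔS_univ ≈ 2.684 J/K

T_H = 454 °C → 454 + 273.15 = 727.15 K.
T_C = 36 °C → 36 + 273.15 = 309.15 K.
W = η·Q_H = 0.372 × 4090 = 1521 J, so Q_C = Q_H − W = 2569 J.
The hot reservoir loses entropy Q_H/T_H = 4090/727.15 = 5.625 J/K; the cold reservoir gains Q_C/T_C = 2569/309.15 = 8.308 J/K.
ΔS_univ = −Q_H/T_H + Q_C/T_C = 2.684 J/K (> 0, since η = 0.372 < η_Carnot = 0.575).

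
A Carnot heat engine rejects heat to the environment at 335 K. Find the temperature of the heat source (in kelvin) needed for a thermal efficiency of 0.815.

From η = 1 − T_C/T_H, solving for T_H gives T_H = T_C/(1 − η) = 335.00/(1 − 0.815) = 1811 K.

T_H ≈ 1811 K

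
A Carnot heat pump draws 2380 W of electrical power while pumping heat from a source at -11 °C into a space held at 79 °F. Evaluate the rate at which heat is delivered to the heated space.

T_H = 79 °F → (79 − 32) × 5/9 = 26.11 °C = 299.26 K.
T_C = -11 °C → -11 + 273.15 = 262.15 K.
Reversible heating COP: COP_HP = T_H/(T_H − T_C) = 299.26/37.11 = 8.0639.
Q_H = COP_HP · W = 8.0639 × 2380 = 19200 W.

Q̇_H ≈ 19200 W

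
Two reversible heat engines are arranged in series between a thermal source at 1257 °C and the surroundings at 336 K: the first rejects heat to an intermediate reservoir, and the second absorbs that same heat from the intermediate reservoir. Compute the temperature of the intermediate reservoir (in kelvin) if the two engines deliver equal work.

T_m ≈ 933 K

T_H = 1257 °C → 1257 + 273.15 = 1530.15 K.
For reversible stages Q_m = Q_H·(T_m/T_H). Setting W₁ = Q_H(1 − T_m/T_H) equal to W₂ = Q_m(1 − T_C/T_m) = Q_H·(T_m − T_C)/T_H gives T_H − T_m = T_m − T_C, so T_m = (T_H + T_C)/2 = (1530.15 + 336.00)/2 = 933 K.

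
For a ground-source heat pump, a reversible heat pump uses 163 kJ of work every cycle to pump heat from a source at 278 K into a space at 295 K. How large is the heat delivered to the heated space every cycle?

The Carnot heat-pump COP is COP_HP = T_H/(T_H − T_C) = 295.00/17.00 = 17.3529.
Q_H = COP_HP · W = 17.3529 × 163 = 2830 kJ.

Q_H ≈ 2830 kJ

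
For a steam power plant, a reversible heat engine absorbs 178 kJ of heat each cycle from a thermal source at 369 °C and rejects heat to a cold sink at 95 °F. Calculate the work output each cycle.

W ≈ 92.58 kJ

T_H = 369 °C → 369 + 273.15 = 642.15 K.
T_C = 95 °F → (95 − 32) × 5/9 = 35.00 °C = 308.15 K.
The Carnot efficiency is η = 1 − T_C/T_H = 1 − 308.15/642.15 = 0.5201.
W = η·Q_H = 0.5201 × 178 = 92.58 kJ.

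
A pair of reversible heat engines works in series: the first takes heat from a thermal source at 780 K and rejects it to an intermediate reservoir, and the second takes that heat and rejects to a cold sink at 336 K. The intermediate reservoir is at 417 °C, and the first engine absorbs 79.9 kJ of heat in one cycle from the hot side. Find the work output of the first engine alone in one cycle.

W₁ ≈ 9.20 kJ

T_m = 417 °C → 417 + 273.15 = 690.15 K.
First-stage efficiency η₁ = 1 − T_m/T_H = 1 − 690.15/780.00 = 0.1152.
W₁ = η₁·Q_H = 0.1152 × 79.9 = 9.20 kJ.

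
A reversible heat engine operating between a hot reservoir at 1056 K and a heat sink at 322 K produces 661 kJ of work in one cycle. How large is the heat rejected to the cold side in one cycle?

Q_C ≈ 290.0 kJ

For a reversible engine, η = 1 − T_C/T_H = 1 − 322.00/1056.00 = 0.6951.
Since Q_C/Q_H = T_C/T_H and Q_H = W/η, Q_C = W·T_C/(T_H − T_C) = 661 × 322.00/734.00 = 290.0 kJ.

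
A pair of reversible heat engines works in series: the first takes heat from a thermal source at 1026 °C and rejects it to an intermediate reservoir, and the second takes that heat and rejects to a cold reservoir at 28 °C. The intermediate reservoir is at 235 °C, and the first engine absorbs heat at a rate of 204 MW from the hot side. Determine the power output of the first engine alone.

T_H = 1026 °C → 1026 + 273.15 = 1299.15 K.
T_C = 28 °C → 28 + 273.15 = 301.15 K.
T_m = 235 °C → 235 + 273.15 = 508.15 K.
First-stage efficiency η₁ = 1 − T_m/T_H = 1 − 508.15/1299.15 = 0.6089.
W₁ = η₁·Q_H = 0.6089 × 204 = 124.2 MW.

Ẇ₁ ≈ 124.2 MW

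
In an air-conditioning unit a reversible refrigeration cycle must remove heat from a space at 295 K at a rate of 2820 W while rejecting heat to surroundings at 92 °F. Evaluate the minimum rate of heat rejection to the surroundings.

Q̇_H ≈ 2930 W

T_H = 92 °F → (92 − 32) × 5/9 = 33.33 °C = 306.48 K.
For a reversible cycle Q_H/Q_C = T_H/T_C, so Q_H = Q_C·T_H/T_C = 2820 × 306.48/295.00 = 2930 W.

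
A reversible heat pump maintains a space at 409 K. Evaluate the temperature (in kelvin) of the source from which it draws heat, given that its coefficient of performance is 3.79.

COP_HP = T_H/(T_H − T_C) ⇒ T_C = T_H·(COP_HP − 1)/COP_HP = 409.00 × (3.79 − 1)/3.79 = 301 K.

T_C ≈ 301 K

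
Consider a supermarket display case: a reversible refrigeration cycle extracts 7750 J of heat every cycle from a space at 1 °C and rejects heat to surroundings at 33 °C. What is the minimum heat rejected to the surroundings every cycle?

T_H = 33 °C → 33 + 273.15 = 306.15 K.
T_C = 1 °C → 1 + 273.15 = 274.15 K.
For a reversible cycle Q_H/Q_C = T_H/T_C, so Q_H = Q_C·T_H/T_C = 7750 × 306.15/274.15 = 8650 J.

Q_H ≈ 8650 J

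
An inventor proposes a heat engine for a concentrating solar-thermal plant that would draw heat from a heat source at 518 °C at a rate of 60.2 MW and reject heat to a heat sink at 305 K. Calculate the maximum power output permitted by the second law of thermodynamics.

Ẇ_max ≈ 37.0 MW

T_H = 518 °C → 518 + 273.15 = 791.15 K.
No engine can exceed the Carnot limit: η_max = 1 − T_C/T_H = 1 − 305.00/791.15 = 0.6145.
W_max = η_max · Q_H = 0.6145 × 60.2 = 37.0 MW.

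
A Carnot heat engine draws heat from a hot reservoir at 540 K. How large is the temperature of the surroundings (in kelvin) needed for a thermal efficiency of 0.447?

From η = 1 − T_C/T_H, T_C = T_H·(1 − η) = 540.00 × (1 − 0.447) = 298.6 K.

T_C ≈ 298.6 K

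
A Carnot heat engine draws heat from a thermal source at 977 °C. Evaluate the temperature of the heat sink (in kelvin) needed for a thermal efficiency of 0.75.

T_H = 977 °C → 977 + 273.15 = 1250.15 K.
From η = 1 − T_C/T_H, T_C = T_H·(1 − η) = 1250.15 × (1 − 0.75) = 312.5 K.

T_C ≈ 312.5 K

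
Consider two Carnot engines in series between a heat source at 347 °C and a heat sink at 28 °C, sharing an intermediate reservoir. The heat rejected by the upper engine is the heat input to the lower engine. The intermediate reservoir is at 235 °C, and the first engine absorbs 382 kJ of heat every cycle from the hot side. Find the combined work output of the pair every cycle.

W_total ≈ 196 kJ

T_H = 347 °C → 347 + 273.15 = 620.15 K.
T_C = 28 °C → 28 + 273.15 = 301.15 K.
Two reversible stages in series are equivalent to a single Carnot engine between T_H and T_C, so η_total = 1 − T_C/T_H = 1 − 301.15/620.15 = 0.5144.
W_total = η_total · Q_H = 0.5144 × 382 = 196 kJ.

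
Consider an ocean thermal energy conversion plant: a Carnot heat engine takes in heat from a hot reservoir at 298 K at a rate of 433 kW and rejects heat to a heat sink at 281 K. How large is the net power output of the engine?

Since the cycle is reversible, η = 1 − T_C/T_H = 1 − 281.00/298.00 = 0.0570.
W = η·Q_H = 0.0570 × 433 = 24.7 kW.

Ẇ ≈ 24.7 kW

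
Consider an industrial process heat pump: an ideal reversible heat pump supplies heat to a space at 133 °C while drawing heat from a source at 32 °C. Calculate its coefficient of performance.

T_H = 133 °C → 133 + 273.15 = 406.15 K.
T_C = 32 °C → 32 + 273.15 = 305.15 K.
COP_HP = T_H/(T_H − T_C) = 406.15/(406.15 − 305.15) = 4.02.

COP_HP ≈ 4.02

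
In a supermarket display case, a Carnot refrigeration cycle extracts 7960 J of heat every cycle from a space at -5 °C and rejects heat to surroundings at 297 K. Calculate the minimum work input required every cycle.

T_C = -5 °C → -5 + 273.15 = 268.15 K.
Carnot COP: COP_R = T_C/(T_H − T_C) = 268.15/28.85 = 9.2946.
W = Q_C/COP_R = 7960/9.2946 = 856 J.

W_in ≈ 856 J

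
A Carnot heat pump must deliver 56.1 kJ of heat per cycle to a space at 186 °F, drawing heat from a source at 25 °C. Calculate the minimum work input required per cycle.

W_in ≈ 9.47 kJ

T_H = 186 °F → (186 − 32) × 5/9 = 85.56 °C = 358.71 K.
T_C = 25 °C → 25 + 273.15 = 298.15 K.
The Carnot heat-pump COP is COP_HP = T_H/(T_H − T_C) = 358.71/60.56 = 5.9236.
W = Q_H/COP_HP = 56.1/5.9236 = 9.47 kJ.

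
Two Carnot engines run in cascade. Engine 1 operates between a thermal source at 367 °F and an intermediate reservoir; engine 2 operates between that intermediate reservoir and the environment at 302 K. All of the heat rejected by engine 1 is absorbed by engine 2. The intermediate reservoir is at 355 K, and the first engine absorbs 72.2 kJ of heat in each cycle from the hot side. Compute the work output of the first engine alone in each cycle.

W₁ ≈ 16.4 kJ

T_H = 367 °F → (367 − 32) × 5/9 = 186.11 °C = 459.26 K.
First-stage efficiency η₁ = 1 − T_m/T_H = 1 − 355.00/459.26 = 0.2270.
W₁ = η₁·Q_H = 0.2270 × 72.2 = 16.4 kJ.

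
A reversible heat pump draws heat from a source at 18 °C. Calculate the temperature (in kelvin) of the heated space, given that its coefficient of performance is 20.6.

T_C = 18 °C → 18 + 273.15 = 291.15 K.
COP_HP = T_H/(T_H − T_C) ⇒ T_H = T_C·COP_HP/(COP_HP − 1) = 291.15 × 20.6/(20.6 − 1) = 306 K.

T_H ≈ 306 K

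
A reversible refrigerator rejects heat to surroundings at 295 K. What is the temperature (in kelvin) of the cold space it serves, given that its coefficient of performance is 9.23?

T_C ≈ 266 K

COP_R = T_C/(T_H − T_C) ⇒ T_C = T_H·COP_R/(1 + COP_R) = 295.00 × 9.23/(1 + 9.23) = 266 K.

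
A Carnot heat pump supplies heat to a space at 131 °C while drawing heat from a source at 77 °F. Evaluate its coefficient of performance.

COP_HP ≈ 3.81

T_H = 131 °C → 131 + 273.15 = 404.15 K.
T_C = 77 °F → (77 − 32) × 5/9 = 25.00 °C = 298.15 K.
The Carnot heat-pump COP is COP_HP = T_H/(T_H − T_C) = 404.15/(404.15 − 298.15) = 3.81.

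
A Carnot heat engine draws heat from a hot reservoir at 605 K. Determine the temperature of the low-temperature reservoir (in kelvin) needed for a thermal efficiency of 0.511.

T_C ≈ 296 K

From η = 1 − T_C/T_H, T_C = T_H·(1 − η) = 605.00 × (1 − 0.511) = 296 K.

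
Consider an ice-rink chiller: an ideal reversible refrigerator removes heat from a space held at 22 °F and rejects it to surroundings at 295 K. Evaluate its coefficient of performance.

COP_R ≈ 9.76

T_C = 22 °F → (22 − 32) × 5/9 = -5.56 °C = 267.59 K.
The reversible coefficient of performance is COP_R = T_C/(T_H − T_C) = 267.59/(295.00 − 267.59) = 9.76.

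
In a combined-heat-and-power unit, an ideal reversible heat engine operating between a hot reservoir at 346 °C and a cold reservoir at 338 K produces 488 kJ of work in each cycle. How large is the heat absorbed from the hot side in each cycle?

T_H = 346 °C → 346 + 273.15 = 619.15 K.
Carnot efficiency: η = 1 − T_C/T_H = 1 − 338.00/619.15 = 0.4541.
Q_H = W/η = 488/0.4541 = 1070 kJ.

Q_H ≈ 1070 kJ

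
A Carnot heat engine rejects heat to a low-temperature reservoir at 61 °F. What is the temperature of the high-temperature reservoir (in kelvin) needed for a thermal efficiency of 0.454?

T_C = 61 °F → (61 − 32) × 5/9 = 16.11 °C = 289.26 K.
From η = 1 − T_C/T_H, solving for T_H gives T_H = T_C/(1 − η) = 289.26/(1 − 0.454) = 530 K.

T_H ≈ 530 K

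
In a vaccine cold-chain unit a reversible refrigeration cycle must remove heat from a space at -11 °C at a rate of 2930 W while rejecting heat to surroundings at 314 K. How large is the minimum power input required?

Ẇ_in ≈ 580 W

T_C = -11 °C → -11 + 273.15 = 262.15 K.
Carnot COP: COP_R = T_C/(T_H − T_C) = 262.15/51.85 = 5.0559.
W = Q_C/COP_R = 2930/5.0559 = 580 W.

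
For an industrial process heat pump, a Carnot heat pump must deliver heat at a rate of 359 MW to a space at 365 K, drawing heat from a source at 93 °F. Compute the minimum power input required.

T_C = 93 °F → (93 − 32) × 5/9 = 33.89 °C = 307.04 K.
COP_HP = T_H/(T_H − T_C) = 365.00/57.96 = 6.2973.
W = Q_H/COP_HP = 359/6.2973 = 57.0 MW.

Ẇ_in ≈ 57.0 MW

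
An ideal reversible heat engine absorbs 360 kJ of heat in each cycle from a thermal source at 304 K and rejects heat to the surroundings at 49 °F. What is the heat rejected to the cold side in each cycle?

T_C = 49 °F → (49 − 32) × 5/9 = 9.44 °C = 282.59 K.
For a reversible engine, η = 1 − T_C/T_H = 1 − 282.59/304.00 = 0.0704.
For a reversible cycle Q_C/Q_H = T_C/T_H, so Q_C = 360 × 282.59/304.00 = 334.7 kJ.

Q_C ≈ 334.7 kJ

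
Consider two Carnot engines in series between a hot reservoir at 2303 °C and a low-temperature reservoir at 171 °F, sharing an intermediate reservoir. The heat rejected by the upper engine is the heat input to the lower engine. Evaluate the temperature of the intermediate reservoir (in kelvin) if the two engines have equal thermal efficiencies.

T_m ≈ 950.1 K

T_H = 2303 °C → 2303 + 273.15 = 2576.15 K.
T_C = 171 °F → (171 − 32) × 5/9 = 77.22 °C = 350.37 K.
Equal efficiencies require 1 − T_m/T_H = 1 − T_C/T_m, i.e. T_m/T_H = T_C/T_m, so T_m = √(T_H·T_C) = √(2576.15 × 350.37) = 950.1 K.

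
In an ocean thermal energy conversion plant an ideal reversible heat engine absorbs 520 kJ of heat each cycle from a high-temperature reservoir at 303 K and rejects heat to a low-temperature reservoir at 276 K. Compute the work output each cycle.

W ≈ 46.3 kJ

Carnot efficiency: η = 1 − T_C/T_H = 1 − 276.00/303.00 = 0.0891.
W = η·Q_H = 0.0891 × 520 = 46.3 kJ.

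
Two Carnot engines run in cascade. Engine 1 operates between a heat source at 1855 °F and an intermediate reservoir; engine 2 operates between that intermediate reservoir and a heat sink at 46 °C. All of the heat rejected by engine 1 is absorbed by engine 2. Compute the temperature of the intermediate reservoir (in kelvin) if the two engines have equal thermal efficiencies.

T_m ≈ 640.6 K

T_H = 1855 °F → (1855 − 32) × 5/9 = 1012.78 °C = 1285.93 K.
T_C = 46 °C → 46 + 273.15 = 319.15 K.
Equal efficiencies require 1 − T_m/T_H = 1 − T_C/T_m, i.e. T_m/T_H = T_C/T_m, so T_m = √(T_H·T_C) = √(1285.93 × 319.15) = 640.6 K.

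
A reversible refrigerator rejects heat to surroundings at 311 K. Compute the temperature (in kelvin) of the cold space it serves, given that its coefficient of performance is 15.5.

T_C ≈ 292 K

COP_R = T_C/(T_H − T_C) ⇒ T_C = T_H·COP_R/(1 + COP_R) = 311.00 × 15.5/(1 + 15.5) = 292 K.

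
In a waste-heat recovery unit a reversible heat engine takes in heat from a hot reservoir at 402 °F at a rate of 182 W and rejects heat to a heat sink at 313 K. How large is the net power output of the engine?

Ẇ ≈ 63.0 W

T_H = 402 °F → (402 − 32) × 5/9 = 205.56 °C = 478.71 K.
Since the cycle is reversible, η = 1 − T_C/T_H = 1 − 313.00/478.71 = 0.3462.
W = η·Q_H = 0.3462 × 182 = 63.0 W.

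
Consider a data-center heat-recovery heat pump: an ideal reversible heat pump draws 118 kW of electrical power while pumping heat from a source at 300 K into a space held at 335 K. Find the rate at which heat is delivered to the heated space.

Q̇_H ≈ 1129 kW

Reversible heating COP: COP_HP = T_H/(T_H − T_C) = 335.00/35.00 = 9.5714.
Q_H = COP_HP · W = 9.5714 × 118 = 1129 kW.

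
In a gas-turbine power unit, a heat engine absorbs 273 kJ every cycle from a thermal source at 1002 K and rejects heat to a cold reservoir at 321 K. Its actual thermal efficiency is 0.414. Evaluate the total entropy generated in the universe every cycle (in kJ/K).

W = η·Q_H = 0.414 × 273 = 113.0 kJ, so Q_C = Q_H − W = 160.0 kJ.
Reservoir entropy changes: ΔS_H = −Q_H/T_H = −273/1002.00 = -0.2725 kJ/K and ΔS_C = +Q_C/T_C = 160.0/321.00 = 0.4984 kJ/K.
ΔS_univ = −Q_H/T_H + Q_C/T_C = 0.2259 kJ/K (> 0, since η = 0.414 < η_Carnot = 0.680).

ΔS_univ ≈ 0.2259 kJ/K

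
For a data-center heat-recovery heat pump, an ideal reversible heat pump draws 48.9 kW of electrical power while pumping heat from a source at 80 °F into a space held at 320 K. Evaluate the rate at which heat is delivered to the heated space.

Q̇_H ≈ 775 kW

T_C = 80 °F → (80 − 32) × 5/9 = 26.67 °C = 299.82 K.
For a reversible heat pump, COP_HP = T_H/(T_H − T_C) = 320.00/20.18 = 15.8547.
Q_H = COP_HP · W = 15.8547 × 48.9 = 775 kW.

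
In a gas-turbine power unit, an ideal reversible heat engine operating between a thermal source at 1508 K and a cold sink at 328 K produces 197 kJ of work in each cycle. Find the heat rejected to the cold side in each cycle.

Carnot efficiency: η = 1 − T_C/T_H = 1 − 328.00/1508.00 = 0.7825.
Since Q_C/Q_H = T_C/T_H and Q_H = W/η, Q_C = W·T_C/(T_H − T_C) = 197 × 328.00/1180.00 = 54.76 kJ.

Q_C ≈ 54.76 kJ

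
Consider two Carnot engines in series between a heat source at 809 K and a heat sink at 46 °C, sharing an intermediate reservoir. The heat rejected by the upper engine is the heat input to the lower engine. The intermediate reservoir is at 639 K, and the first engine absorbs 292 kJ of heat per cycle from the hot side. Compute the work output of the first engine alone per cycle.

W₁ ≈ 61.4 kJ

T_C = 46 °C → 46 + 273.15 = 319.15 K.
First-stage efficiency η₁ = 1 − T_m/T_H = 1 − 639.00/809.00 = 0.2101.
W₁ = η₁·Q_H = 0.2101 × 292 = 61.4 kJ.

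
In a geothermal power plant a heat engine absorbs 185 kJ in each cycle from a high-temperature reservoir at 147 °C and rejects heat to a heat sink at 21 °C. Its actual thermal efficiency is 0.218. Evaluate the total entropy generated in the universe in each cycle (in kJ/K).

T_H = 147 °C → 147 + 273.15 = 420.15 K.
T_C = 21 °C → 21 + 273.15 = 294.15 K.
W = η·Q_H = 0.218 × 185 = 40.33 kJ, so Q_C = Q_H − W = 144.7 kJ.
The hot reservoir loses entropy Q_H/T_H = 185/420.15 = 0.4403 kJ/K; the cold reservoir gains Q_C/T_C = 144.7/294.15 = 0.4918 kJ/K.
ΔS_univ = −Q_H/T_H + Q_C/T_C = 0.0515 kJ/K (> 0, since η = 0.218 < η_Carnot = 0.300).

ΔS_univ ≈ 0.0515 kJ/K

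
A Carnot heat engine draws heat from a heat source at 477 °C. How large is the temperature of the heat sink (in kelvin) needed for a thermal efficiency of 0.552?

T_H = 477 °C → 477 + 273.15 = 750.15 K.
From η = 1 − T_C/T_H, T_C = T_H·(1 − η) = 750.15 × (1 − 0.552) = 336 K.

T_C ≈ 336 K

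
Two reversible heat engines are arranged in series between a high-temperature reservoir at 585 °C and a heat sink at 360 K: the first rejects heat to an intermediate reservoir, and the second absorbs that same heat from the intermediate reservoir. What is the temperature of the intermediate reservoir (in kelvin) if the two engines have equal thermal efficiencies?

T_m ≈ 556 K

T_H = 585 °C → 585 + 273.15 = 858.15 K.
Equal efficiencies require 1 − T_m/T_H = 1 − T_C/T_m, i.e. T_m/T_H = T_C/T_m, so T_m = √(T_H·T_C) = √(858.15 × 360.00) = 556 K.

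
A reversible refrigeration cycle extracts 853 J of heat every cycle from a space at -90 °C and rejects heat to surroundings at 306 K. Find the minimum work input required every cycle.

W_in ≈ 572 J

T_C = -90 °C → -90 + 273.15 = 183.15 K.
For a reversible refrigerator, COP_R = T_C/(T_H − T_C) = 183.15/122.85 = 1.4908.
W = Q_C/COP_R = 853/1.4908 = 572 J.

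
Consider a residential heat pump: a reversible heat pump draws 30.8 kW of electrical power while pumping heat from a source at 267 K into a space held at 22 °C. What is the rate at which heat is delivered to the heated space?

T_H = 22 °C → 22 + 273.15 = 295.15 K.
COP_HP = T_H/(T_H − T_C) = 295.15/28.15 = 10.4849.
Q_H = COP_HP · W = 10.4849 × 30.8 = 323 kW.

Q̇_H ≈ 323 kW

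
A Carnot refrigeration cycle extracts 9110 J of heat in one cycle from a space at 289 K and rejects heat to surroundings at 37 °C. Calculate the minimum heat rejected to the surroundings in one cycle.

T_H = 37 °C → 37 + 273.15 = 310.15 K.
For a reversible cycle Q_H/Q_C = T_H/T_C, so Q_H = Q_C·T_H/T_C = 9110 × 310.15/289.00 = 9777 J.

Q_H ≈ 9777 J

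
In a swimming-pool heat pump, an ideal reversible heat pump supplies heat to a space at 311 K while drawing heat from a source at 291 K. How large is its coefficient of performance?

Reversible heating COP: COP_HP = T_H/(T_H − T_C) = 311.00/(311.00 − 291.00) = 15.6.

COP_HP ≈ 15.6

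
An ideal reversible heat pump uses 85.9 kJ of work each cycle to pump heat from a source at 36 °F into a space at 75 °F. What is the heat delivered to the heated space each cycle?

T_H = 75 °F → (75 − 32) × 5/9 = 23.89 °C = 297.04 K.
T_C = 36 °F → (36 − 32) × 5/9 = 2.22 °C = 275.37 K.
COP_HP = T_H/(T_H − T_C) = 297.04/21.67 = 13.7095.
Q_H = COP_HP · W = 13.7095 × 85.9 = 1180 kJ.

Q_H ≈ 1180 kJ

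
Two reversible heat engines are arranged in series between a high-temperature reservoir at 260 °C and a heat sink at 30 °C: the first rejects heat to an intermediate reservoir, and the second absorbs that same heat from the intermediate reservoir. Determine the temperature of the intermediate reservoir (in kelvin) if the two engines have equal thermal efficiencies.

T_m ≈ 402 K

T_H = 260 °C → 260 + 273.15 = 533.15 K.
T_C = 30 °C → 30 + 273.15 = 303.15 K.
Equal efficiencies require 1 − T_m/T_H = 1 − T_C/T_m, i.e. T_m/T_H = T_C/T_m, so T_m = √(T_H·T_C) = √(533.15 × 303.15) = 402 K.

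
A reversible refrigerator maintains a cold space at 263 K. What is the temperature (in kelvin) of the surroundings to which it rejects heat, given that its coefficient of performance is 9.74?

COP_R = T_C/(T_H − T_C) ⇒ T_H = T_C·(1 + 1/COP_R) = 263.00 × (1 + 1/9.74) = 290 K.

T_H ≈ 290 K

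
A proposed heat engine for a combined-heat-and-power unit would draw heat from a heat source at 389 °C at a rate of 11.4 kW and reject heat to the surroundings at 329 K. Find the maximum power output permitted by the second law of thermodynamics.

Ẇ_max ≈ 5.736 kW

T_H = 389 °C → 389 + 273.15 = 662.15 K.
The upper bound on efficiency is η_max = 1 − T_C/T_H = 1 − 329.00/662.15 = 0.5031.
W_max = η_max · Q_H = 0.5031 × 11.4 = 5.736 kW.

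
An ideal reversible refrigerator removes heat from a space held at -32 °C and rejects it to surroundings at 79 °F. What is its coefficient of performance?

COP_R ≈ 4.150

T_H = 79 °F → (79 − 32) × 5/9 = 26.11 °C = 299.26 K.
T_C = -32 °C → -32 + 273.15 = 241.15 K.
The reversible coefficient of performance is COP_R = T_C/(T_H − T_C) = 241.15/(299.26 − 241.15) = 4.150.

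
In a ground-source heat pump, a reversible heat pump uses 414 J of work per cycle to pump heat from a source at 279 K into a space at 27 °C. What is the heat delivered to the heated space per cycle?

T_H = 27 °C → 27 + 273.15 = 300.15 K.
For a reversible heat pump, COP_HP = T_H/(T_H − T_C) = 300.15/21.15 = 14.1915.
Q_H = COP_HP · W = 14.1915 × 414 = 5880 J.

Q_H ≈ 5880 J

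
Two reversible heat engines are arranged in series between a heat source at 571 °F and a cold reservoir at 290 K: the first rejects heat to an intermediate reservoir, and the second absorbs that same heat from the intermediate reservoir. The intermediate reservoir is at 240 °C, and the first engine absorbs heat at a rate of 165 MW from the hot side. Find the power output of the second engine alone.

Ẇ₂ ≈ 64.3 MW

T_H = 571 °F → (571 − 32) × 5/9 = 299.44 °C = 572.59 K.
T_m = 240 °C → 240 + 273.15 = 513.15 K.
Heat entering the second stage: Q_m = Q_H·(T_m/T_H) = 165 × 513.15/572.59 = 148 MW.
Second-stage efficiency η₂ = 1 − T_C/T_m = 1 − 290.00/513.15 = 0.4349, so W₂ = η₂·Q_m = 64.3 MW.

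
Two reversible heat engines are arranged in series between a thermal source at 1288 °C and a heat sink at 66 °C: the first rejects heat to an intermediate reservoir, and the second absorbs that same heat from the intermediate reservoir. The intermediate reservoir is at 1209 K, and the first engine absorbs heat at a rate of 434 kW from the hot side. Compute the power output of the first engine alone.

Ẇ₁ ≈ 97.9 kW

T_H = 1288 °C → 1288 + 273.15 = 1561.15 K.
T_C = 66 °C → 66 + 273.15 = 339.15 K.
First-stage efficiency η₁ = 1 − T_m/T_H = 1 − 1209.00/1561.15 = 0.2256.
W₁ = η₁·Q_H = 0.2256 × 434 = 97.9 kW.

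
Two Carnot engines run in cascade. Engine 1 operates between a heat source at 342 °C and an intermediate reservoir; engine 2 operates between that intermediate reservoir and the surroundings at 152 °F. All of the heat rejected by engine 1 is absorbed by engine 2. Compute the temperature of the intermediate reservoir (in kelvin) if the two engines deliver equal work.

T_H = 342 °C → 342 + 273.15 = 615.15 K.
T_C = 152 °F → (152 − 32) × 5/9 = 66.67 °C = 339.82 K.
For reversible stages Q_m = Q_H·(T_m/T_H). Setting W₁ = Q_H(1 − T_m/T_H) equal to W₂ = Q_m(1 − T_C/T_m) = Q_H·(T_m − T_C)/T_H gives T_H − T_m = T_m − T_C, so T_m = (T_H + T_C)/2 = (615.15 + 339.82)/2 = 477.5 K.

T_m ≈ 477.5 K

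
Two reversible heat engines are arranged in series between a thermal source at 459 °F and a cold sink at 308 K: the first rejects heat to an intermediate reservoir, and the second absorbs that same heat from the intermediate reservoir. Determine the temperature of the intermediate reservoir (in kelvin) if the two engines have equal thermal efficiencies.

T_m ≈ 396 K

T_H = 459 °F → (459 − 32) × 5/9 = 237.22 °C = 510.37 K.
Equal efficiencies require 1 − T_m/T_H = 1 − T_C/T_m, i.e. T_m/T_H = T_C/T_m, so T_m = √(T_H·T_C) = √(510.37 × 308.00) = 396 K.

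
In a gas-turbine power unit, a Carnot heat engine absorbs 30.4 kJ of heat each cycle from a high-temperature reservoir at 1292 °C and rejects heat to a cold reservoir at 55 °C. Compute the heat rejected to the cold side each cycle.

Q_C ≈ 6.37 kJ

T_H = 1292 °C → 1292 + 273.15 = 1565.15 K.
T_C = 55 °C → 55 + 273.15 = 328.15 K.
The Carnot efficiency is η = 1 − T_C/T_H = 1 − 328.15/1565.15 = 0.7903.
For a reversible cycle Q_C/Q_H = T_C/T_H, so Q_C = 30.4 × 328.15/1565.15 = 6.37 kJ.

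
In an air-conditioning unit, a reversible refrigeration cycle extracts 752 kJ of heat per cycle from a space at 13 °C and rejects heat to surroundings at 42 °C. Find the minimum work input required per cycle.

T_H = 42 °C → 42 + 273.15 = 315.15 K.
T_C = 13 °C → 13 + 273.15 = 286.15 K.
Carnot COP: COP_R = T_C/(T_H − T_C) = 286.15/29.00 = 9.8672.
W = Q_C/COP_R = 752/9.8672 = 76.21 kJ.

W_in ≈ 76.21 kJ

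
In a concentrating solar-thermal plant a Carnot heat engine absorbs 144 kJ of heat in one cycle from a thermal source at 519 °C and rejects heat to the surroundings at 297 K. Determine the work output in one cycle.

W ≈ 90.01 kJ

T_H = 519 °C → 519 + 273.15 = 792.15 K.
Since the cycle is reversible, η = 1 − T_C/T_H = 1 − 297.00/792.15 = 0.6251.
W = η·Q_H = 0.6251 × 144 = 90.01 kJ.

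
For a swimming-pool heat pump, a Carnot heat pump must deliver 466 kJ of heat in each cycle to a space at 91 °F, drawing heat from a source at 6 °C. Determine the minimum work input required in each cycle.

W_in ≈ 40.79 kJ

T_H = 91 °F → (91 − 32) × 5/9 = 32.78 °C = 305.93 K.
T_C = 6 °C → 6 + 273.15 = 279.15 K.
For a reversible heat pump, COP_HP = T_H/(T_H − T_C) = 305.93/26.78 = 11.4247.
W = Q_H/COP_HP = 466/11.4247 = 40.79 kJ.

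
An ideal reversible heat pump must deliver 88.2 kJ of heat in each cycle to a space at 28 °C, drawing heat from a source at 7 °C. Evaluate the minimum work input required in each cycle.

T_H = 28 °C → 28 + 273.15 = 301.15 K.
T_C = 7 °C → 7 + 273.15 = 280.15 K.
COP_HP = T_H/(T_H − T_C) = 301.15/21.00 = 14.3405.
W = Q_H/COP_HP = 88.2/14.3405 = 6.150 kJ.

W_in ≈ 6.150 kJ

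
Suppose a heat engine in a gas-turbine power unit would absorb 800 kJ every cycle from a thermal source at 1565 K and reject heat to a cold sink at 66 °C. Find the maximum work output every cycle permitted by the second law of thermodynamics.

T_C = 66 °C → 66 + 273.15 = 339.15 K.
The upper bound on efficiency is η_max = 1 − T_C/T_H = 1 − 339.15/1565.00 = 0.7833.
W_max = η_max · Q_H = 0.7833 × 800 = 627 kJ.

W_max ≈ 627 kJ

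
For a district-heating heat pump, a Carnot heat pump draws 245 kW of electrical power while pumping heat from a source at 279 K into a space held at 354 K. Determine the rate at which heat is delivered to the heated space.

Q̇_H ≈ 1156 kW

COP_HP = T_H/(T_H − T_C) = 354.00/75.00 = 4.7200.
Q_H = COP_HP · W = 4.7200 × 245 = 1156 kW.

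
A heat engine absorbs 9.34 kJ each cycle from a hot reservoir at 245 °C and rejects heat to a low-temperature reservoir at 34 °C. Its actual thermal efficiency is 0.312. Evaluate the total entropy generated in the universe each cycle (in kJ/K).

T_H = 245 °C → 245 + 273.15 = 518.15 K.
T_C = 34 °C → 34 + 273.15 = 307.15 K.
W = η·Q_H = 0.312 × 9.34 = 2.914 kJ, so Q_C = Q_H − W = 6.426 kJ.
Entropy balance on the reservoirs: −Q_H/T_H = -0.01803 kJ/K, +Q_C/T_C = 0.02092 kJ/K.
ΔS_univ = −Q_H/T_H + Q_C/T_C = 0.00290 kJ/K (> 0, since η = 0.312 < η_Carnot = 0.407).

ΔS_univ ≈ 0.00290 kJ/K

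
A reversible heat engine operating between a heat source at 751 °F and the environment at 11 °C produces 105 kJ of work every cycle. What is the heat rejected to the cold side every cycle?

T_H = 751 °F → (751 − 32) × 5/9 = 399.44 °C = 672.59 K.
T_C = 11 °C → 11 + 273.15 = 284.15 K.
The Carnot efficiency is η = 1 − T_C/T_H = 1 − 284.15/672.59 = 0.5775.
Since Q_C/Q_H = T_C/T_H and Q_H = W/η, Q_C = W·T_C/(T_H − T_C) = 105 × 284.15/388.44 = 76.8 kJ.

Q_C ≈ 76.8 kJ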